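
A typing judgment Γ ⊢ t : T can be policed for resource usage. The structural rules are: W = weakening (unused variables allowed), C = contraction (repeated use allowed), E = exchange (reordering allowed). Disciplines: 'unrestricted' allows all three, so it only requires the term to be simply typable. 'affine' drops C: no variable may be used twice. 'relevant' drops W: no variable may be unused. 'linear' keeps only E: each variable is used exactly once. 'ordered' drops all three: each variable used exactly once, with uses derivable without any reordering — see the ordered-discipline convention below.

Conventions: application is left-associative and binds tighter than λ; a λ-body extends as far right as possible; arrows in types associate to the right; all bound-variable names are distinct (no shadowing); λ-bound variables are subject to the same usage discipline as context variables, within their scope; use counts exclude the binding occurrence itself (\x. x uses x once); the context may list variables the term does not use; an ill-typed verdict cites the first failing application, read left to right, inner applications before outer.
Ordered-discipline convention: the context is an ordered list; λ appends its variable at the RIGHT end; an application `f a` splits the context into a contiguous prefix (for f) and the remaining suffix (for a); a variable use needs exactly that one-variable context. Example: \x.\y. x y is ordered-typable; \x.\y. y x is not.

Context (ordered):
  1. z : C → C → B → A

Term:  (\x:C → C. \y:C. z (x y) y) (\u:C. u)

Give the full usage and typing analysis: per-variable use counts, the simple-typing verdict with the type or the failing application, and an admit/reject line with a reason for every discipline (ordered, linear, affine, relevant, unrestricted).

counts: z: 1×, x (bound): 1×, y (bound): 2×, u (bound): 1×
order of uses: z, x, y, y, u
typing: well-typed at C → B → A
ordered ✗ (uses contraction: y ×2)
linear ✗ (uses contraction: y ×2)
affine ✗ (uses contraction: y ×2)
relevant ✓ (every one of z, x, y, u appears)
unrestricted ✓ (type-checks (C → B → A) and nothing is barred)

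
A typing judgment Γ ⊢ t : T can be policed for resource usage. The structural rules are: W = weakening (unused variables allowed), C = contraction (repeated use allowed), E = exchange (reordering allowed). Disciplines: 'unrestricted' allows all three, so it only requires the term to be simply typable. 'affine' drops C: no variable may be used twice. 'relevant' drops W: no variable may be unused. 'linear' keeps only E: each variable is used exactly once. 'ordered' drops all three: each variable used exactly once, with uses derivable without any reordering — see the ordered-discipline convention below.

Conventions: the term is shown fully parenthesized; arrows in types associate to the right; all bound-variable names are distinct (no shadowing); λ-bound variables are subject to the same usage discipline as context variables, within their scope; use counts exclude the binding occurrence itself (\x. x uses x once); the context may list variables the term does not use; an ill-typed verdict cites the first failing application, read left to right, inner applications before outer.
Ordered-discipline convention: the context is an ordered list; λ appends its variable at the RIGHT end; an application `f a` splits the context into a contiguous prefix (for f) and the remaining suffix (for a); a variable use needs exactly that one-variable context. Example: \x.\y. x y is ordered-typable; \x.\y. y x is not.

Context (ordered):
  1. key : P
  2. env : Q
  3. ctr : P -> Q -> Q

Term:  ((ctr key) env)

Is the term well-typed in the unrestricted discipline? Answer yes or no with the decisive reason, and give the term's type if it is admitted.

yes — well-typed at Q; no restrictions here; term : Q
usage: key: 1; env: 1; ctr: 1
use order (left to right): ctr, key, env
typing: ✓ — Q
per-discipline verdicts: ordered ✗, linear ✓, affine ✓, relevant ✓, unrestricted ✓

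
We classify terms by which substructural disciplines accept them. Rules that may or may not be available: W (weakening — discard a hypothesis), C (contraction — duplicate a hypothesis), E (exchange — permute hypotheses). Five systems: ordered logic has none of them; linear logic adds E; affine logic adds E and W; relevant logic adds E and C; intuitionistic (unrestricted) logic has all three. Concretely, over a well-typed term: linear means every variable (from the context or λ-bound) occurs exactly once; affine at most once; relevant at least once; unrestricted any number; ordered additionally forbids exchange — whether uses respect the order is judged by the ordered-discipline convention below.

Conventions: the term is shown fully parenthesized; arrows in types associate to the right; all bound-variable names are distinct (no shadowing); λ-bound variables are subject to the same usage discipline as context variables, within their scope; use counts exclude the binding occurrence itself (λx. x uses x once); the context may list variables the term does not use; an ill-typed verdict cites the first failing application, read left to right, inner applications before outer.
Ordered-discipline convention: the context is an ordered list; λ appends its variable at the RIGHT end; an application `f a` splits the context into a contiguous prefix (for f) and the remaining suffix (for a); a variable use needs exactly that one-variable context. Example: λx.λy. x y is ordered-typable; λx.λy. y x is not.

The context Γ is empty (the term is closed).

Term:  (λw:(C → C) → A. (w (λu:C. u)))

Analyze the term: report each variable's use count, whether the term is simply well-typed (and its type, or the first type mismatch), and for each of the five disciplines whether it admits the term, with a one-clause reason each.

counts: w (λ-bound) ×1, u (λ-bound) ×1
use order (left to right): w, u
typing: well-typed — term : ((C → C) → A) → A
ordered: ✓, single-use (w, u), ordered derivation ok
linear: ✓, single use per variable (w, u)
affine: ✓, none of w, u used more than once
relevant: ✓, none of w, u goes unused
unrestricted: ✓, typability at ((C → C) → A) → A is all that's needed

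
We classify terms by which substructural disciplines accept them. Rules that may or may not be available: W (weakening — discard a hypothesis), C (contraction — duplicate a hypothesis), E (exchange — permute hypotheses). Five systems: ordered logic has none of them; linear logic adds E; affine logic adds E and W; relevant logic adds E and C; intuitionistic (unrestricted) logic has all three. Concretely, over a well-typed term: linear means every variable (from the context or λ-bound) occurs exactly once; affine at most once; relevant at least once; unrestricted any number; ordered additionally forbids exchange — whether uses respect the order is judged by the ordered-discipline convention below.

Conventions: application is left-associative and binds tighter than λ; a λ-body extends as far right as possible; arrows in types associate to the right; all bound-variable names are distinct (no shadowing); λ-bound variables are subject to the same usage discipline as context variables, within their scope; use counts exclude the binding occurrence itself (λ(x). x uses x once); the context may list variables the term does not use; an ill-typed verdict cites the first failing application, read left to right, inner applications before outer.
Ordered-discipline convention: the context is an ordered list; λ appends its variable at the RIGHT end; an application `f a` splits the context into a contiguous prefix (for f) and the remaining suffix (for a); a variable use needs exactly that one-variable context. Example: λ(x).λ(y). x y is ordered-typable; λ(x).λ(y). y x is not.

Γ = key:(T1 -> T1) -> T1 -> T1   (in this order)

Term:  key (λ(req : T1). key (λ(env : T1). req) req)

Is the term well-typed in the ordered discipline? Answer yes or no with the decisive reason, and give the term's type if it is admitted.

no — uses contraction: key ×2, req ×2; needs weakening: env unused
counts: key=2, req (bound)=2, env (bound)=0
order of uses: key, key, req, req
typing: well-typed — term : T1 -> T1
across the five disciplines: ordered ✗; linear ✗; affine ✗; relevant ✗; unrestricted ✓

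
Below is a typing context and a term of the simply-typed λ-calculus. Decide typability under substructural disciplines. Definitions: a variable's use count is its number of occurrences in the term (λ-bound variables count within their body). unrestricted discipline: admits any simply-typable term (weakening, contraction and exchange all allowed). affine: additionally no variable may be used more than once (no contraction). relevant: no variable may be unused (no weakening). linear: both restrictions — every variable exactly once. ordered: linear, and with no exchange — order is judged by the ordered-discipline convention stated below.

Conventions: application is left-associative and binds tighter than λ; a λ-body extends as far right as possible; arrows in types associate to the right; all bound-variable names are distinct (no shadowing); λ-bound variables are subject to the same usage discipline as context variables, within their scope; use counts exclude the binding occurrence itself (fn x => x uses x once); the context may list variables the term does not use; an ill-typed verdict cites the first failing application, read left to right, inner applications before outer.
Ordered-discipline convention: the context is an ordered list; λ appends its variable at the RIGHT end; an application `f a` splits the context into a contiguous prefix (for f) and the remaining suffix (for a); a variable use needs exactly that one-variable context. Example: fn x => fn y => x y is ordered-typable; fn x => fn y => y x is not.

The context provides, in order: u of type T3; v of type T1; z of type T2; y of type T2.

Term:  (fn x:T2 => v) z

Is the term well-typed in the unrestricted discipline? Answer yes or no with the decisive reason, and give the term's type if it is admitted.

yes — simply typable at T1; W, C, E all held; term : T1
variable uses: u=0; v=1; z=1; y=0; x [bound]=0
uses in reading order: v, z
typing: well-typed at T1
all disciplines: ordered ✗, linear ✗, affine ✓, relevant ✗, unrestricted ✓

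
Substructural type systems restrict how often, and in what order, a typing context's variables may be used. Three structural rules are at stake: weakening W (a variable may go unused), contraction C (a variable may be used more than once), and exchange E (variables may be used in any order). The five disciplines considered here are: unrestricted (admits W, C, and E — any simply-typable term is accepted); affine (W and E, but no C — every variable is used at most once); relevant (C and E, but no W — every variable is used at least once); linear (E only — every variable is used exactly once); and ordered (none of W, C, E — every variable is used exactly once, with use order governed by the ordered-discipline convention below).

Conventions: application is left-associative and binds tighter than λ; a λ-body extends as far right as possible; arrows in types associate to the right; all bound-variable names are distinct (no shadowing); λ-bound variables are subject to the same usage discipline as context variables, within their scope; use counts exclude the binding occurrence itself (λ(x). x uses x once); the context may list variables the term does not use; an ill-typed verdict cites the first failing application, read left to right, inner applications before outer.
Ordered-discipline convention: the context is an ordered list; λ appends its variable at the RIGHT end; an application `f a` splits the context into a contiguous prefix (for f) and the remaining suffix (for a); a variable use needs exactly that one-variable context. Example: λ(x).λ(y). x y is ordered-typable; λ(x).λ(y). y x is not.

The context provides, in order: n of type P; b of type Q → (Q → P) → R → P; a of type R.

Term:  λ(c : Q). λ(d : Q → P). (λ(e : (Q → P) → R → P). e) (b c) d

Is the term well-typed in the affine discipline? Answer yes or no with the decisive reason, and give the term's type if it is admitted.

yes — at most one use each (n, b, a, c, d, e); term : Q → (Q → P) → R → P
use counts: n=0, b=1, a=0, c (bound)=1, d (bound)=1, e (bound)=1
uses in reading order: e, b, c, d
typing: well-typed at Q → (Q → P) → R → P
all disciplines: ordered ✗ · linear ✗ · affine ✓ · relevant ✗ · unrestricted ✓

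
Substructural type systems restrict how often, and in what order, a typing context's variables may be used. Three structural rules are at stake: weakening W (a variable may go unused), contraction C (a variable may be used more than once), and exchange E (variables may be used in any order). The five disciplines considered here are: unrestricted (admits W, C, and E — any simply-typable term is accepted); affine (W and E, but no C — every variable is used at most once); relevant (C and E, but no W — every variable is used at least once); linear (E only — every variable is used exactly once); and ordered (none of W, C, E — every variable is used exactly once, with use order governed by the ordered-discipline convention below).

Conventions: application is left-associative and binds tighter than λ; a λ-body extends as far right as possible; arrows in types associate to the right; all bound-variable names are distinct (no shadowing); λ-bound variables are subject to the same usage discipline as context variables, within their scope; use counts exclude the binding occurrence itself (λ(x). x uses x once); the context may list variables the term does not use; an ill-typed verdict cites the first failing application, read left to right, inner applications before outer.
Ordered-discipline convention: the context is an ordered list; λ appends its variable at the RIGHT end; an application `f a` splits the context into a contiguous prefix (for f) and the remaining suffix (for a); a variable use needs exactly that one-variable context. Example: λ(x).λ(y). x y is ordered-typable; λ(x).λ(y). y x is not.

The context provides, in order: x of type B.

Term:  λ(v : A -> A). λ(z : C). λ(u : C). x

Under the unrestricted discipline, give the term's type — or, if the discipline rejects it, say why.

term : (A -> A) -> C -> C -> B
usage: x=1, v (bound)=0, z (bound)=0, u (bound)=0
left-to-right use order: x
typing: the term checks, with type (A -> A) -> C -> C -> B
summary: ordered ✗ · linear ✗ · affine ✓ · relevant ✗ · unrestricted ✓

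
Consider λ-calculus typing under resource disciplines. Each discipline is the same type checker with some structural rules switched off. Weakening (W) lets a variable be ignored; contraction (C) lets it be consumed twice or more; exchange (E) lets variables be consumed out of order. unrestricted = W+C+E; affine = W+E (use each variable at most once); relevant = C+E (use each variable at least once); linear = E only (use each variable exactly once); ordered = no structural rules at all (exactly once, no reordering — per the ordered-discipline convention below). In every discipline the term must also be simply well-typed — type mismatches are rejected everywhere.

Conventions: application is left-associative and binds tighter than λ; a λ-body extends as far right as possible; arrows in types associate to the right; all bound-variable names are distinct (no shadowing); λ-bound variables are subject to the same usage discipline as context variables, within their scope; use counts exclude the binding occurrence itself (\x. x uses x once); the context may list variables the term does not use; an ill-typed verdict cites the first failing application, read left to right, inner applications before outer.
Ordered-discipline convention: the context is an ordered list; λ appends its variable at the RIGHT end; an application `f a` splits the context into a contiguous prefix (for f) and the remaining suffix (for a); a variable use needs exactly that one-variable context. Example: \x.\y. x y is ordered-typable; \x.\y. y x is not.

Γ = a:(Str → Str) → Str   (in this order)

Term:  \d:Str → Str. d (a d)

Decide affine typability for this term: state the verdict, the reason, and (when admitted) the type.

no — needs contraction — d ×2
usage: a ×1, d (bound) ×2
order of uses: d, a, d
typing: well-typed — term : (Str → Str) → Str
all disciplines: ordered ✗ | linear ✗ | affine ✗ | relevant ✓ | unrestricted ✓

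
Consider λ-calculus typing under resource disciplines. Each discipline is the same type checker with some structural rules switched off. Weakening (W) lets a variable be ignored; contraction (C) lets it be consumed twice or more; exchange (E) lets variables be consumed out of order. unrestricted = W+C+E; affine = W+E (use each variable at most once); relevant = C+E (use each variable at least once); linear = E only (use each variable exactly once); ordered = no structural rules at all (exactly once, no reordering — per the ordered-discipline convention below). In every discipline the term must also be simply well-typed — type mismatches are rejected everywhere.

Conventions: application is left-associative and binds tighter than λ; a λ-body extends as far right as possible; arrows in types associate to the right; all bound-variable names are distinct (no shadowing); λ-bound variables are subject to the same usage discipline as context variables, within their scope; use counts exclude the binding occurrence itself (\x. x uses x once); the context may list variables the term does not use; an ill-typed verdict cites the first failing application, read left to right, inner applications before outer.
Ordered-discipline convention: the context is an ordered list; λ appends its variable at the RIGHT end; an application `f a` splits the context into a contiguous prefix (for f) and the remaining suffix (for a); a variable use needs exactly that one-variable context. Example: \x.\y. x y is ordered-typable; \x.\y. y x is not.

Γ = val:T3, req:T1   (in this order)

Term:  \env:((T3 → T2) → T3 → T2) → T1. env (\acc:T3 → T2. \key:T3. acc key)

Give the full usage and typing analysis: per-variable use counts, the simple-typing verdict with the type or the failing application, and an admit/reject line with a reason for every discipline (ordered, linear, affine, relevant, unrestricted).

usage: val: 0×, req: 0×, env [bound]: 1×, acc [bound]: 1×, key [bound]: 1×
order of uses: env, acc, key
typing: ✓ — (((T3 → T2) → T3 → T2) → T1) → T1
ordered: ✗ — val, req never used (weakening)
linear: ✗ — val, req never used (weakening)
affine: ✓ — at most one use each (val, req, env, acc, key)
relevant: ✗ — val, req never used (weakening)
unrestricted: ✓ — typability at (((T3 → T2) → T3 → T2) → T1) → T1 is all that's needed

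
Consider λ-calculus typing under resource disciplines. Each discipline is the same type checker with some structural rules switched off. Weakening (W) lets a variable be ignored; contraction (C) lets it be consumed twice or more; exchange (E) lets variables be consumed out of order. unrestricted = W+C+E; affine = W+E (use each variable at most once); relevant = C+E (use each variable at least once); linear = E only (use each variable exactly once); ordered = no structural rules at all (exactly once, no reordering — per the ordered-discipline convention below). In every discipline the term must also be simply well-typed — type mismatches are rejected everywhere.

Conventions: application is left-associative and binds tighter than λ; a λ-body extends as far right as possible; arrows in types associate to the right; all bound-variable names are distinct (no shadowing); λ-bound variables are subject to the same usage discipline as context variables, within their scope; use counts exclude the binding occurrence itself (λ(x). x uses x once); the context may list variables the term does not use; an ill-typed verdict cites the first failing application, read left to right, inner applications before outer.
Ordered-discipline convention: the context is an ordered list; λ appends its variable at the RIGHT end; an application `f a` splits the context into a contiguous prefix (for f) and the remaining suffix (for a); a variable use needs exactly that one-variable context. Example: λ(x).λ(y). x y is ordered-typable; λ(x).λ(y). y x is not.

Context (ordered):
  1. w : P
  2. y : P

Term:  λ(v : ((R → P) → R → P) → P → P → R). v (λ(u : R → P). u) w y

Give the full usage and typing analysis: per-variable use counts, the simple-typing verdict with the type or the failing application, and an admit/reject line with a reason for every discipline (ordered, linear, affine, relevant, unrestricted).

variable uses: w: 1; y: 1; v [bound]: 1; u [bound]: 1
order of uses: v, u, w, y
typing: the term checks, with type (((R → P) → R → P) → P → P → R) → R
ordered: ✗ — needs exchange: uses follow v, u, w, y
linear: ✓ — each of w, y, v, u used exactly once
affine: ✓ — w, y, v, u: no repeats, contraction unneeded
relevant: ✓ — every one of w, y, v, u appears
unrestricted: ✓ — typability at (((R → P) → R → P) → P → P → R) → R is all that's needed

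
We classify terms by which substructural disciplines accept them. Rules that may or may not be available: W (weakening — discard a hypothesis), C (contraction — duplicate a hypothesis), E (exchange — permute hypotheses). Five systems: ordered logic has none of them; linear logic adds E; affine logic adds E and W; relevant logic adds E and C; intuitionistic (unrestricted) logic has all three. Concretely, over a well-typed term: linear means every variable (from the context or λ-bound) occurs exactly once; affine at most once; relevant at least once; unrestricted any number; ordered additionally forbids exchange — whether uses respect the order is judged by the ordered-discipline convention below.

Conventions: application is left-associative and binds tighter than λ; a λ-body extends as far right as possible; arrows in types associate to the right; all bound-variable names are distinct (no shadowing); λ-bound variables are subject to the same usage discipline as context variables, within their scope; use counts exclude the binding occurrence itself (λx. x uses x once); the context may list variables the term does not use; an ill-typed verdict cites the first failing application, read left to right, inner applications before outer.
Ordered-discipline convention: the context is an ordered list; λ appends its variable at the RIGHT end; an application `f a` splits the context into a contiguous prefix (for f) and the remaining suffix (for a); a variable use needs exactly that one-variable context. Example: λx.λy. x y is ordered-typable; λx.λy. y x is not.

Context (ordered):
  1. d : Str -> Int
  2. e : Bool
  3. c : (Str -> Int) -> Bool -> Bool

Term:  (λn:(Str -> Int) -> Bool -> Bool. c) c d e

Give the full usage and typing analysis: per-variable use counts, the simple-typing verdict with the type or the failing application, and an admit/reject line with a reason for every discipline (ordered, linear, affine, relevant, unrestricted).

usage: d=1, e=1, c=2, n [bound]=0
left-to-right use order: c, c, d, e
typing: well-typed at Bool
ordered: ✗ — c ×2 used more than once (contraction); n left unused
linear: ✗ — c ×2 used more than once (contraction); n left unused
affine: ✗ — c ×2 used more than once (contraction)
relevant: ✗ — n left unused
unrestricted: ✓ — well-typed at Bool; no restrictions here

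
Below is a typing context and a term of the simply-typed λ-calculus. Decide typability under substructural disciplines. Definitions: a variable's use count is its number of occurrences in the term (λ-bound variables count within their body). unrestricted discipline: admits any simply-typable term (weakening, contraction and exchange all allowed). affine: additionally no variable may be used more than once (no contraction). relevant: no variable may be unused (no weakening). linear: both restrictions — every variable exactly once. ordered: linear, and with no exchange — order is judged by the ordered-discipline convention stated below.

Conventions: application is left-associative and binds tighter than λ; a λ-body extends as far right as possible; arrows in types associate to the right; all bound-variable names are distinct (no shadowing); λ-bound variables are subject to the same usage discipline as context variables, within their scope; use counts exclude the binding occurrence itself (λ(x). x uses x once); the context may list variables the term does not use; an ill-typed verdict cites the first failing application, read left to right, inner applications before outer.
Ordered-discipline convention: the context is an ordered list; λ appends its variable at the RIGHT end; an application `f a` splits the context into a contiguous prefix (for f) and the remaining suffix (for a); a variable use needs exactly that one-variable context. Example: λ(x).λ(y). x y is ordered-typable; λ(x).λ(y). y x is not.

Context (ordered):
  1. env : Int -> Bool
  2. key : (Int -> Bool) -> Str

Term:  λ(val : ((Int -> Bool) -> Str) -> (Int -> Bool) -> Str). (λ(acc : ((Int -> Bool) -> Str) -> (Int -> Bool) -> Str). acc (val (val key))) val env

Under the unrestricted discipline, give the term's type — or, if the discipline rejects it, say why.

term : (((Int -> Bool) -> Str) -> (Int -> Bool) -> Str) -> Str
variable uses: env: 1×; key: 1×; val [bound]: 3×; acc [bound]: 1×
use order (left to right): acc, val, val, key, val, env
typing: ✓ — (((Int -> Bool) -> Str) -> (Int -> Bool) -> Str) -> Str
across the five disciplines: ordered ✗ | linear ✗ | affine ✗ | relevant ✓ | unrestricted ✓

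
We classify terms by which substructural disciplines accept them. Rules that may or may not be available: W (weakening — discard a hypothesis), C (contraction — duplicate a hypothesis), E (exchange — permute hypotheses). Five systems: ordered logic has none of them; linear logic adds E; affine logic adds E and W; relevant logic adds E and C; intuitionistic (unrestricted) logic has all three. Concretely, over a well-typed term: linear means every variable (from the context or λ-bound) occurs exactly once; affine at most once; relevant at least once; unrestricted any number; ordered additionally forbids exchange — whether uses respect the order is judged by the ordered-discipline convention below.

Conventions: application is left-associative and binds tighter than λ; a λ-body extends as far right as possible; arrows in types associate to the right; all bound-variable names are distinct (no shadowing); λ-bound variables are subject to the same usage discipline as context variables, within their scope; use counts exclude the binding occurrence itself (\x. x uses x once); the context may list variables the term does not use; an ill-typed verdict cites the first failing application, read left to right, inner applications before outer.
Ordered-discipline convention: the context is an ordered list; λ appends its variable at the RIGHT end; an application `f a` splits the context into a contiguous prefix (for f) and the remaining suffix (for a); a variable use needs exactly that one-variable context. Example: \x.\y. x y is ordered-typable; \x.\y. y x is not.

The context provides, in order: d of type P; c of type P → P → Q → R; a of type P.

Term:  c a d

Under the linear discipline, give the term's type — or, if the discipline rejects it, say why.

term : Q → R
use counts: d: 1×; c: 1×; a: 1×
order of uses: c, a, d
typing: well-typed — term : Q → R
per-discipline verdicts: ordered ✗; linear ✓; affine ✓; relevant ✓; unrestricted ✓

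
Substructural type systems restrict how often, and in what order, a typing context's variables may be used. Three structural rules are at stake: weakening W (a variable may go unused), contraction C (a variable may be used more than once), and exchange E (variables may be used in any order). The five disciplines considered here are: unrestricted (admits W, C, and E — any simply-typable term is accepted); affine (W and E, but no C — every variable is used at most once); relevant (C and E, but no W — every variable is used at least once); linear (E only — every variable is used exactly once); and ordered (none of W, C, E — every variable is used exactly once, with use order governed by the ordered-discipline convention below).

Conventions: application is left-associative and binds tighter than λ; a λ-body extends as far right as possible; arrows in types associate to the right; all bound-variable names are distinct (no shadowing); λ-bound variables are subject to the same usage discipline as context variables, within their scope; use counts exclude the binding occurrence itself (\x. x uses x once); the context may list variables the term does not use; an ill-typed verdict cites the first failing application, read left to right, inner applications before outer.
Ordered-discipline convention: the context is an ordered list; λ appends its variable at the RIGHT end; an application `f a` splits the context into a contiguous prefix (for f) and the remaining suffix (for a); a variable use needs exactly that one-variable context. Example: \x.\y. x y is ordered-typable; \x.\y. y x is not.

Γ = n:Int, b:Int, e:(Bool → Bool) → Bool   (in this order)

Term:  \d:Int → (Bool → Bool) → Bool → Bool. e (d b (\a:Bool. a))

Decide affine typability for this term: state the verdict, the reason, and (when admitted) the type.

yes — none of n, b, e, d, a used more than once; term : (Int → (Bool → Bool) → Bool → Bool) → Bool
use counts: n: 0×; b: 1×; e: 1×; d (λ-bound): 1×; a (λ-bound): 1×
use order (left to right): e, d, b, a
typing: the term checks, with type (Int → (Bool → Bool) → Bool → Bool) → Bool
across the five disciplines: ordered ✗ | linear ✗ | affine ✓ | relevant ✗ | unrestricted ✓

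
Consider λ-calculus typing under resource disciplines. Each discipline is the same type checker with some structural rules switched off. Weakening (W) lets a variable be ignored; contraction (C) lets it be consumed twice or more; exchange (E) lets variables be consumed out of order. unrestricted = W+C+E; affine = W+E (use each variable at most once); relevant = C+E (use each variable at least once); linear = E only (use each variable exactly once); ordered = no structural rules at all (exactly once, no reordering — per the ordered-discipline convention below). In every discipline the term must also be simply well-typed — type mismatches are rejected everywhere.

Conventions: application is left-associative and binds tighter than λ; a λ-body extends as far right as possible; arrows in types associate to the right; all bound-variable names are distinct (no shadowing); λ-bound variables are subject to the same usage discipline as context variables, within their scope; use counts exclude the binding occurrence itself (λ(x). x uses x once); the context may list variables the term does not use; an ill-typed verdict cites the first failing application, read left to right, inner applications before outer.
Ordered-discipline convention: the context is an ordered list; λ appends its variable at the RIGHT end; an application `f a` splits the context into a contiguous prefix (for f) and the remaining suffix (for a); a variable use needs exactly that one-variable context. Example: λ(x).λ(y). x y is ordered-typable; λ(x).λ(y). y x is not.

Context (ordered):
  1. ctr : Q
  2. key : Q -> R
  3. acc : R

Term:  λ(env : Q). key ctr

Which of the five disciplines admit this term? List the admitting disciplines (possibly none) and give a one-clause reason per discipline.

accepted by: affine, unrestricted
use counts: ctr=1; key=1; acc=0; env (bound)=0
left-to-right use order: key, ctr
typing: well-typed — term : Q -> R
ordered: ✗ — acc, env never used (weakening)
linear: ✗ — acc, env never used (weakening)
affine: ✓ — none of ctr, key, acc, env used more than once
relevant: ✗ — acc, env never used (weakening)
unrestricted: ✓ — type-checks (Q -> R) and nothing is barred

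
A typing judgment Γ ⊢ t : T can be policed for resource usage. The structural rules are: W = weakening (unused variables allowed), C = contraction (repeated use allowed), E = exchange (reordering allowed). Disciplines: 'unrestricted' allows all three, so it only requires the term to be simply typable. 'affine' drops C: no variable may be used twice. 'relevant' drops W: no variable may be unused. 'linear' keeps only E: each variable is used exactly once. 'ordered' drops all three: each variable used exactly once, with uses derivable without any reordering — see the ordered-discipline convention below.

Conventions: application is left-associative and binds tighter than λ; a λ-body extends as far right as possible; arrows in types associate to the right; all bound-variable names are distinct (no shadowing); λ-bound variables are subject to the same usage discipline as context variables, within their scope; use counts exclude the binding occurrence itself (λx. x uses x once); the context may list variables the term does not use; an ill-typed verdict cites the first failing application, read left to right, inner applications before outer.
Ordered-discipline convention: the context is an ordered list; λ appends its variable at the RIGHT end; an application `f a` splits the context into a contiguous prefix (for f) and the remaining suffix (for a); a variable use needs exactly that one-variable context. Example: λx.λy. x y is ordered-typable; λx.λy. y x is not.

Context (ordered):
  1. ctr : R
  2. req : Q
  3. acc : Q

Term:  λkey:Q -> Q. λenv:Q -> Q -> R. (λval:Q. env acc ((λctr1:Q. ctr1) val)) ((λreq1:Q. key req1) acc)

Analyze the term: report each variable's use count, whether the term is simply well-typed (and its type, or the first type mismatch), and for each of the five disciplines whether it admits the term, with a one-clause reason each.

variable uses: ctr ×0, req ×0, acc ×2, key (bound) ×1, env (bound) ×1, val (bound) ×1, ctr1 (bound) ×1, req1 (bound) ×1
left-to-right use order: env, acc, ctr1, val, key, req1, acc
typing: well-typed at (Q -> Q) -> (Q -> Q -> R) -> R
ordered: ✗ — acc ×2 used more than once (contraction); ctr, req never used (weakening)
linear: ✗ — acc ×2 used more than once (contraction); ctr, req never used (weakening)
affine: ✗ — acc ×2 used more than once (contraction)
relevant: ✗ — ctr, req never used (weakening)
unrestricted: ✓ — typability at (Q -> Q) -> (Q -> Q -> R) -> R is all that's needed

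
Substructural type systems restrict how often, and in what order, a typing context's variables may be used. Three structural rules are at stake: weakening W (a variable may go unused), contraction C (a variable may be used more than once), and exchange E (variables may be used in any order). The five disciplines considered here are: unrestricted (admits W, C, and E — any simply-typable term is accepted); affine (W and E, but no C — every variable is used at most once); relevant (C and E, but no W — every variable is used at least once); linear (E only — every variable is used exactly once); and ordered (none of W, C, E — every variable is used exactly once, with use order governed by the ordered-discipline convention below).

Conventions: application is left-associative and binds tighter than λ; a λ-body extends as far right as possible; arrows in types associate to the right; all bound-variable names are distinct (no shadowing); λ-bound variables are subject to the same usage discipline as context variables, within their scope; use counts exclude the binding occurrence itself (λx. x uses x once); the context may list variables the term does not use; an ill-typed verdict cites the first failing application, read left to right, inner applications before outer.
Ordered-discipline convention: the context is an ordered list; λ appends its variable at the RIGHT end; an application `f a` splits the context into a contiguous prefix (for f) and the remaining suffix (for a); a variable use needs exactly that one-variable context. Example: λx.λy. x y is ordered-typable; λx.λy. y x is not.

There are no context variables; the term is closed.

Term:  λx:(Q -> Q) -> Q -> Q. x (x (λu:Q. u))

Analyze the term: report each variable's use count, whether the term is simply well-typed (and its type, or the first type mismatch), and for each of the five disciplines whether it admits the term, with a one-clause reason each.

variable uses: x [bound] ×2; u [bound] ×1
left-to-right use order: x, x, u
typing: well-typed at ((Q -> Q) -> Q -> Q) -> Q -> Q
ordered ✗ (uses contraction: x ×2)
linear ✗ (uses contraction: x ×2)
affine ✗ (uses contraction: x ×2)
relevant ✓ (none of x, u goes unused)
unrestricted ✓ (well-typed at ((Q -> Q) -> Q -> Q) -> Q -> Q; no restrictions here)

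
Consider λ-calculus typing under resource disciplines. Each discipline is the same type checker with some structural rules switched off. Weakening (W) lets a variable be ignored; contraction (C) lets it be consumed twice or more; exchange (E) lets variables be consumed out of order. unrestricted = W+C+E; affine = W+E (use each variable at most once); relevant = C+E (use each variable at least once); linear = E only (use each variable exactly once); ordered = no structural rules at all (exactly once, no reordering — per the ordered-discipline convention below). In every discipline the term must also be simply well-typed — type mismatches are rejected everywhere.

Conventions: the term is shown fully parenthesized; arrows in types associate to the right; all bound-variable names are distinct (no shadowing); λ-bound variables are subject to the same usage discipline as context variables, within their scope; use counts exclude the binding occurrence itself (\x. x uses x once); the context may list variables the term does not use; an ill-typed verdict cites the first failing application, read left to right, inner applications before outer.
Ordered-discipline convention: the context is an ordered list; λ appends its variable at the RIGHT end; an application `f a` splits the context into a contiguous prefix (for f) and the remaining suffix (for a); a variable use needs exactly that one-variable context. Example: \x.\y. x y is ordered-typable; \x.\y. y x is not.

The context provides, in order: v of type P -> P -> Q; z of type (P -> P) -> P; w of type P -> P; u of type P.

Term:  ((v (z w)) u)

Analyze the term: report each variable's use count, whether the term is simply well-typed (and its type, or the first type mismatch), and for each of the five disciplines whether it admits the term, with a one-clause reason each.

variable uses: v: 1; z: 1; w: 1; u: 1
uses in reading order: v, z, w, u
typing: the term checks, with type Q
ordered: ✓ — single-use (v, z, w, u), ordered derivation ok
linear: ✓ — exactly-once usage across v, z, w, u
affine: ✓ — no duplicate uses among v, z, w, u
relevant: ✓ — every one of v, z, w, u appears
unrestricted: ✓ — simply typable at Q; W, C, E all held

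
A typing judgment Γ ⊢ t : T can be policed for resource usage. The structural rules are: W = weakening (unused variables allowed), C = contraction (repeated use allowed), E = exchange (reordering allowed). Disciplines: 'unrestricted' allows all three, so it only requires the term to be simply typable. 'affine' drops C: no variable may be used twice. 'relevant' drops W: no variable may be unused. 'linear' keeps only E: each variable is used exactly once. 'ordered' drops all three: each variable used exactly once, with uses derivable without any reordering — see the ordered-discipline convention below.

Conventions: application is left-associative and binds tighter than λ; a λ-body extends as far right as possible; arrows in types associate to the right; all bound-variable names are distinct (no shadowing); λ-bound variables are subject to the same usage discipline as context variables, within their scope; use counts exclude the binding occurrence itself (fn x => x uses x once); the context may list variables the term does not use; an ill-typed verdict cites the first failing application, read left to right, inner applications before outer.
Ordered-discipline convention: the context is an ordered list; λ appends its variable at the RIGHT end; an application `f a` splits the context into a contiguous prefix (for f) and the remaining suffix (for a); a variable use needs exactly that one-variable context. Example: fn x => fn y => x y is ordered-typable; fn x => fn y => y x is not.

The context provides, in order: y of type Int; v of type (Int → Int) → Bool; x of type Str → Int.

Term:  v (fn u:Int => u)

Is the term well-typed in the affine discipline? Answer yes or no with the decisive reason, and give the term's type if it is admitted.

yes — at most one use each (y, v, x, u); term : Bool
usage: y: 0; v: 1; x: 0; u (bound): 1
uses in reading order: v, u
typing: well-typed at Bool
across the five disciplines: ordered ✗, linear ✗, affine ✓, relevant ✗, unrestricted ✓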